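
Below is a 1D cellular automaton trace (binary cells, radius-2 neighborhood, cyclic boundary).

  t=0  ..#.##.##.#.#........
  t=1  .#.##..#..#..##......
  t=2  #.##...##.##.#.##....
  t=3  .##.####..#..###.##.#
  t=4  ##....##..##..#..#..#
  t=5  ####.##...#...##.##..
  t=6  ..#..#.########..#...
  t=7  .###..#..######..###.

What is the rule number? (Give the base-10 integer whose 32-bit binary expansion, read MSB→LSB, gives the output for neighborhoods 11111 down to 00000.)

3512945500

  #####|#  b31=1 t=6,i=9
  ####.|#  b30=1 t=3,i=6
  ###.#|.  b29=0 t=3,i=15
  ###..|#  b28=1 t=3,i=7
  ##.##|.  b27=0 t=0,i=6
  ##.#.|.  b26=0 t=0,i=9
  ##..#|.  b25=0 t=1,i=5
  ##...|#  b24=1 t=1,i=15
  #.###|.  b23=0 t=3,i=4
  #.##.|#  b22=1 t=0,i=4
  #.#.#|#  b21=1 t=0,i=10
  #.#..|.  b20=0 t=0,i=12
  #..##|.  b19=0 t=1,i=12
  #..#.|.  b18=0 t=1,i=6
  #...#|#  b17=1 t=2,i=5
  #....|#  b16=1 t=0,i=14
  .####|.  b15=0 t=3,i=5
  .###.|#  b14=1 t=3,i=14
  .##.#|.  b13=0 t=0,i=5
  .##..|.  b12=0 t=1,i=4
  .#.##|#  b11=1 t=0,i=3
  .#.#.|.  b10=0 t=0,i=11
  .#..#|#  b9=1 t=1,i=8
  .#...|#  b8=1 t=0,i=13
  ..###|.  b7=0 t=3,i=13
  ..##.|#  b6=1 t=1,i=13
  ..#.#|.  b5=0 t=0,i=2
  ..#..|#  b4=1 t=1,i=7
  ...##|#  b3=1 t=2,i=6
  ...#.|#  b2=1 t=0,i=1
  ....#|.  b1=0 t=0,i=0
  .....|.  b0=0 t=0,i=15
  bits 11010001011000110100101101011100 = 3512945500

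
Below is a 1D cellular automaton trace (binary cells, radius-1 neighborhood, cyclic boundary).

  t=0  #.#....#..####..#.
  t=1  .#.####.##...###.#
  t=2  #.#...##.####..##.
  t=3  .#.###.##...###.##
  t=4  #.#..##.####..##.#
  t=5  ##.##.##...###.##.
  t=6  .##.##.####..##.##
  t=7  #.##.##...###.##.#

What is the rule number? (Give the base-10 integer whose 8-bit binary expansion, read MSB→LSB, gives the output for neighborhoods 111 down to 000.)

115

  ###|.  b7=0 t=0,i=11
  ##.|#  b6=1 t=0,i=13
  #.#|#  b5=1 t=0,i=1
  #..|#  b4=1 t=0,i=3
  .##|.  b3=0 t=0,i=10
  .#.|.  b2=0 t=0,i=0
  ..#|#  b1=1 t=0,i=6
  ...|#  b0=1 t=0,i=4
  bits 01110011 = 115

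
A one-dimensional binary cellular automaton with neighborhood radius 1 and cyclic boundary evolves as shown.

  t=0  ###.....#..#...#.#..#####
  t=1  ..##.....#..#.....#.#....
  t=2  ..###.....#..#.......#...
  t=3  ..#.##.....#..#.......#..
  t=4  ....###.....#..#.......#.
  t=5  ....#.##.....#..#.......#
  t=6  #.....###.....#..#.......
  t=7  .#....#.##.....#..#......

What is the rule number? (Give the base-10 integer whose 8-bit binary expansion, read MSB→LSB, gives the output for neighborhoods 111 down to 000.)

88

  ### -> .   bit 7 = 0  t=0,i=0
  ##. -> #   bit 6 = 1  t=0,i=2
  #.# -> .   bit 5 = 0  t=0,i=16
  #.. -> #   bit 4 = 1  t=0,i=3
  .## -> #   bit 3 = 1  t=0,i=20
  .#. -> .   bit 2 = 0  t=0,i=8
  ..# -> .   bit 1 = 0  t=0,i=7
  ... -> .   bit 0 = 0  t=0,i=4
  bits 01011000 = 88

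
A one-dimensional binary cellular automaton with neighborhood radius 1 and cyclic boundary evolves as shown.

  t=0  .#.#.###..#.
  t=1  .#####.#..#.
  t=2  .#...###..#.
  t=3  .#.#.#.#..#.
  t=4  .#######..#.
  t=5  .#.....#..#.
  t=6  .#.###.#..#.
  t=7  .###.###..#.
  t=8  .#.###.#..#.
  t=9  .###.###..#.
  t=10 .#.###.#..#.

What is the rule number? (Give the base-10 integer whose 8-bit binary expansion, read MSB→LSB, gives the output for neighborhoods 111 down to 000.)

  [7] ### => .  t=0,i=6
  [6] ##. => #  t=0,i=7
  [5] #.# => #  t=0,i=2
  [4] #.. => .  t=0,i=8
  [3] .## => #  t=0,i=5
  [2] .#. => #  t=0,i=1
  [1] ..# => .  t=0,i=0
  [0] ... => #  t=2,i=3
  bits 01101101 = 109

109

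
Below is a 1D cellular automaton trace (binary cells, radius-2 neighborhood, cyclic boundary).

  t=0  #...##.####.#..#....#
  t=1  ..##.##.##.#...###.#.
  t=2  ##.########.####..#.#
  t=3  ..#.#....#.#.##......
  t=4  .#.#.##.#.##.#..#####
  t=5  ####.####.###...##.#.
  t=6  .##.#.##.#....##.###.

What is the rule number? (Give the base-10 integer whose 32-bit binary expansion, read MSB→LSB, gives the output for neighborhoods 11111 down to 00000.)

  [31] ##### => .  t=2,i=5
  [30] ####. => #  t=0,i=9
  [29] ###.# => .  t=0,i=10
  [28] ###.. => .  t=2,i=15
  [27] ##.## => #  t=0,i=6
  [26] ##.#. => #  t=0,i=11
  [25] ##..# => .  t=2,i=16
  [24] ##... => .  t=0,i=1
  [23] #.### => .  t=0,i=7
  [22] #.##. => #  t=1,i=5
  [21] #.#.# => #  t=3,i=11
  [20] #.#.. => .  t=0,i=12
  [19] #..## => .  t=4,i=15
  [18] #..#. => .  t=0,i=14
  [17] #...# => #  t=0,i=2
  [16] #.... => #  t=0,i=17
  [15] .#### => #  t=0,i=8
  [14] .###. => .  t=1,i=16
  [13] .##.# => #  t=0,i=5
  [12] .##.. => .  t=0,i=0
  [11] .#.## => .  t=2,i=19
  [10] .#.#. => #  t=3,i=3
  [9] .#..# => .  t=0,i=13
  [8] .#... => #  t=0,i=16
  [7] ..### => #  t=1,i=15
  [6] ..##. => .  t=0,i=4
  [5] ..#.# => .  t=2,i=18
  [4] ..#.. => #  t=0,i=15
  [3] ...## => #  t=0,i=3
  [2] ...#. => #  t=3,i=1
  [1] ....# => .  t=0,i=18
  [0] ..... => #  t=3,i=17
  bits 01001100011000111010010110011101 = 1281598877

1281598877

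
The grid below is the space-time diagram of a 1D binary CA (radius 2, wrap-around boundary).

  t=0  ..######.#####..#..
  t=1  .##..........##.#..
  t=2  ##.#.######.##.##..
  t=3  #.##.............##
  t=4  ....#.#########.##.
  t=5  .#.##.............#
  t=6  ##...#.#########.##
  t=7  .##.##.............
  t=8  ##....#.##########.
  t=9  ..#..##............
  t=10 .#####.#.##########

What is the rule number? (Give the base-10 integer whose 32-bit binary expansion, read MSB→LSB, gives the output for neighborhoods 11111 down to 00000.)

  #####|.  b31=0 t=0,i=4
  ####.|.  b30=0 t=0,i=6
  ###.#|.  b29=0 t=0,i=7
  ###..|#  b28=1 t=0,i=13
  ##.##|.  b27=0 t=0,i=8
  ##.#.|#  b26=1 t=1,i=15
  ##..#|#  b25=1 t=0,i=14
  ##...|#  b24=1 t=1,i=3
  #.###|.  b23=0 t=0,i=9
  #.##.|.  b22=0 t=2,i=12
  #.#.#|#  b21=1 t=2,i=3
  #.#..|#  b20=1 t=1,i=16
  #..##|#  b19=1 t=2,i=18
  #..#.|.  b18=0 t=0,i=15
  #...#|.  b17=0 t=1,i=18
  #....|.  b16=0 t=0,i=18
  .####|.  b15=0 t=0,i=3
  .###.|.  b14=0 t=3,i=18
  .##.#|.  b13=0 t=1,i=14
  .##..|.  b12=0 t=1,i=2
  .#.##|.  b11=0 t=2,i=4
  .#.#.|#  b10=1 t=5,i=0
  .#..#|#  b9=1 t=9,i=3
  .#...|.  b8=0 t=0,i=17
  ..###|#  b7=1 t=0,i=2
  ..##.|#  b6=1 t=1,i=1
  ..#.#|#  b5=1 t=4,i=4
  ..#..|#  b4=1 t=0,i=16
  ...##|#  b3=1 t=0,i=1
  ...#.|#  b2=1 t=4,i=3
  ....#|.  b1=0 t=0,i=0
  .....|#  b0=1 t=1,i=5
  bits 00010111001110000000011011111101 = 389547773

389547773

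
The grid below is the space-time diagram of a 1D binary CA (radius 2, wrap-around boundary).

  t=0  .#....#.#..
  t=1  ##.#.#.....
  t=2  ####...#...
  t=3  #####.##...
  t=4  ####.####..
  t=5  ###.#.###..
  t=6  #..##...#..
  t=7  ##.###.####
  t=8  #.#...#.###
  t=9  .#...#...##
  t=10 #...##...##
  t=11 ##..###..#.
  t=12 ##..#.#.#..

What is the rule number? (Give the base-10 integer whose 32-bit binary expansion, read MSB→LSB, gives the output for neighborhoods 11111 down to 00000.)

3714429652

  [31] ##### => #  t=3,i=2
  [30] ####. => #  t=2,i=2
  [29] ###.# => .  t=3,i=4
  [28] ###.. => #  t=2,i=3
  [27] ##.## => #  t=3,i=5
  [26] ##.#. => #  t=1,i=2
  [25] ##..# => .  t=4,i=9
  [24] ##... => #  t=2,i=4
  [23] #.### => .  t=4,i=5
  [22] #.##. => #  t=3,i=6
  [21] #.#.# => #  t=1,i=3
  [20] #.#.. => .  t=0,i=8
  [19] #..## => .  t=4,i=10
  [18] #..#. => #  t=6,i=10
  [17] #...# => .  t=0,i=10
  [16] #.... => #  t=0,i=3
  [15] .#### => #  t=2,i=1
  [14] .###. => .  t=5,i=1
  [13] .##.# => #  t=1,i=1
  [12] .##.. => #  t=3,i=7
  [11] .#.## => .  t=5,i=5
  [10] .#.#. => .  t=0,i=7
  [9] .#..# => #  t=6,i=1
  [8] .#... => .  t=0,i=2
  [7] ..### => #  t=2,i=0
  [6] ..##. => #  t=1,i=0
  [5] ..#.# => .  t=0,i=6
  [4] ..#.. => #  t=0,i=1
  [3] ...## => .  t=1,i=10
  [2] ...#. => #  t=0,i=0
  [1] ....# => .  t=0,i=4
  [0] ..... => .  t=1,i=8
  bits 11011101011001011011001011010100 = 3714429652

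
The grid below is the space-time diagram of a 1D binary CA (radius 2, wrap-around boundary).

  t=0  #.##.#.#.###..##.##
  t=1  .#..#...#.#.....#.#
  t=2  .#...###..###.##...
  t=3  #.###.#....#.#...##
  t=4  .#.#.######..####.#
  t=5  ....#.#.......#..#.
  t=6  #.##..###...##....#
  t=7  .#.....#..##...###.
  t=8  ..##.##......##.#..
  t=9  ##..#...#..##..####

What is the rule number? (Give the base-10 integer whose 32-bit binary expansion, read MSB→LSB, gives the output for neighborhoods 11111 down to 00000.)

  nb #####: next=.  (t=4,i=7, bit31=0)
  nb ####.: next=.  (t=4,i=9, bit30=0)
  nb ###.#: next=.  (t=0,i=0, bit29=0)
  nb ###..: next=.  (t=0,i=11, bit28=0)
  nb ##.##: next=#  (t=0,i=1, bit27=1)
  nb ##.#.: next=#  (t=0,i=4, bit26=1)
  nb ##..#: next=.  (t=0,i=12, bit25=0)
  nb ##...: next=.  (t=2,i=16, bit24=0)
  nb #.###: next=.  (t=0,i=9, bit23=0)
  nb #.##.: next=.  (t=0,i=2, bit22=0)
  nb #.#.#: next=.  (t=0,i=5, bit21=0)
  nb #.#..: next=#  (t=1,i=1, bit20=1)
  nb #..##: next=.  (t=0,i=13, bit19=0)
  nb #..#.: next=.  (t=1,i=3, bit18=0)
  nb #...#: next=#  (t=1,i=6, bit17=1)
  nb #....: next=#  (t=1,i=12, bit16=1)
  nb .####: next=#  (t=4,i=6, bit15=1)
  nb .###.: next=#  (t=0,i=10, bit14=1)
  nb .##.#: next=.  (t=0,i=3, bit13=0)
  nb .##..: next=.  (t=2,i=15, bit12=0)
  nb .#.##: next=#  (t=0,i=8, bit11=1)
  nb .#.#.: next=.  (t=0,i=6, bit10=0)
  nb .#..#: next=.  (t=1,i=2, bit9=0)
  nb .#...: next=#  (t=1,i=5, bit8=1)
  nb ..###: next=.  (t=2,i=5, bit7=0)
  nb ..##.: next=.  (t=0,i=14, bit6=0)
  nb ..#.#: next=.  (t=1,i=8, bit5=0)
  nb ..#..: next=.  (t=1,i=4, bit4=0)
  nb ...##: next=#  (t=2,i=4, bit3=1)
  nb ...#.: next=#  (t=1,i=7, bit2=1)
  nb ....#: next=#  (t=1,i=14, bit1=1)
  nb .....: next=.  (t=1,i=13, bit0=0)
  bits 00001100000100111100100100001110 = 202623246

202623246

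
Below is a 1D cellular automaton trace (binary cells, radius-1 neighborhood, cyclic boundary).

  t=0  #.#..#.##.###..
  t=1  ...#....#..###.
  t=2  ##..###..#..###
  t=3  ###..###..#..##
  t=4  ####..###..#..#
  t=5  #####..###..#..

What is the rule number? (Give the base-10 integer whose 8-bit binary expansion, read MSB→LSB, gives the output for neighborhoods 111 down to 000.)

  ###|#  b7=1 t=0,i=11
  ##.|#  b6=1 t=0,i=8
  #.#|.  b5=0 t=0,i=1
  #..|#  b4=1 t=0,i=3
  .##|.  b3=0 t=0,i=7
  .#.|.  b2=0 t=0,i=0
  ..#|.  b1=0 t=0,i=4
  ...|#  b0=1 t=1,i=0
  bits 11010001 = 209

209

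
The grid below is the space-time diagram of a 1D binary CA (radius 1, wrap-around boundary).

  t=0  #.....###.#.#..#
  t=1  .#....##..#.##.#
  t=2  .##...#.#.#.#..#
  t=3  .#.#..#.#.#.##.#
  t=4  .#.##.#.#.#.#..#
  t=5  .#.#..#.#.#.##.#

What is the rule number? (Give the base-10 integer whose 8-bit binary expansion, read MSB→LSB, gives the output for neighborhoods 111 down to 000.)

156

  ### -> #   bit 7 = 1  t=0,i=7
  ##. -> .   bit 6 = 0  t=0,i=0
  #.# -> .   bit 5 = 0  t=0,i=9
  #.. -> #   bit 4 = 1  t=0,i=1
  .## -> #   bit 3 = 1  t=0,i=6
  .#. -> #   bit 2 = 1  t=0,i=10
  ..# -> .   bit 1 = 0  t=0,i=5
  ... -> .   bit 0 = 0  t=0,i=2
  bits 10011100 = 156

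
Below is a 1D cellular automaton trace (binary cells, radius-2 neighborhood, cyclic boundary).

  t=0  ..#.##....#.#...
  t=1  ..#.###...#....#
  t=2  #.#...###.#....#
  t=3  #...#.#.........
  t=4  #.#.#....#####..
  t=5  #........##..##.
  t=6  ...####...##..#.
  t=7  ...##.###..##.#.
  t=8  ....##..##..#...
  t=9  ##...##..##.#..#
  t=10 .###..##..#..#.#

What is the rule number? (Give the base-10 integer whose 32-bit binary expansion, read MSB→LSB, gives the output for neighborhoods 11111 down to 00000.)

457355953

  ##### -> .   bit 31 = 0  t=4,i=11
  ####. -> .   bit 30 = 0  t=4,i=12
  ###.# -> .   bit 29 = 0  t=2,i=8
  ###.. -> #   bit 28 = 1  t=1,i=6
  ##.## -> #   bit 27 = 1  t=7,i=5
  ##.#. -> .   bit 26 = 0  t=2,i=1
  ##..# -> #   bit 25 = 1  t=4,i=14
  ##... -> #   bit 24 = 1  t=0,i=6
  #.### -> .   bit 23 = 0  t=1,i=4
  #.##. -> #   bit 22 = 1  t=0,i=4
  #.#.# -> .   bit 21 = 0  t=4,i=2
  #.#.. -> .   bit 20 = 0  t=0,i=12
  #..## -> .   bit 19 = 0  t=5,i=12
  #..#. -> .   bit 18 = 0  t=1,i=1
  #...# -> #   bit 17 = 1  t=1,i=8
  #.... -> .   bit 16 = 0  t=0,i=7
  .#### -> #   bit 15 = 1  t=4,i=10
  .###. -> .   bit 14 = 0  t=1,i=5
  .##.# -> #   bit 13 = 1  t=2,i=0
  .##.. -> #   bit 12 = 1  t=0,i=5
  .#.## -> .   bit 11 = 0  t=0,i=3
  .#.#. -> .   bit 10 = 0  t=0,i=11
  .#..# -> #   bit 9 = 1  t=1,i=0
  .#... -> .   bit 8 = 0  t=0,i=13
  ..### -> #   bit 7 = 1  t=2,i=6
  ..##. -> .   bit 6 = 0  t=2,i=15
  ..#.# -> #   bit 5 = 1  t=0,i=2
  ..#.. -> #   bit 4 = 1  t=1,i=10
  ...## -> .   bit 3 = 0  t=2,i=5
  ...#. -> .   bit 2 = 0  t=0,i=1
  ....# -> .   bit 1 = 0  t=0,i=0
  ..... -> #   bit 0 = 1  t=0,i=15
  bits 00011011010000101011001010110001 = 457355953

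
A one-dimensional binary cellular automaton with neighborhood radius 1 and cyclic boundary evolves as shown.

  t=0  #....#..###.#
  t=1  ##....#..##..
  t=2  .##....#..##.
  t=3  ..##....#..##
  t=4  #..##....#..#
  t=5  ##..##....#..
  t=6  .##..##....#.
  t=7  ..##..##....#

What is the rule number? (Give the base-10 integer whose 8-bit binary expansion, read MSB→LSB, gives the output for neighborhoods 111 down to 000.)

208

  [7] ### => #  t=0,i=9
  [6] ##. => #  t=0,i=0
  [5] #.# => .  t=0,i=11
  [4] #.. => #  t=0,i=1
  [3] .## => .  t=0,i=8
  [2] .#. => .  t=0,i=5
  [1] ..# => .  t=0,i=4
  [0] ... => .  t=0,i=2
  bits 11010000 = 208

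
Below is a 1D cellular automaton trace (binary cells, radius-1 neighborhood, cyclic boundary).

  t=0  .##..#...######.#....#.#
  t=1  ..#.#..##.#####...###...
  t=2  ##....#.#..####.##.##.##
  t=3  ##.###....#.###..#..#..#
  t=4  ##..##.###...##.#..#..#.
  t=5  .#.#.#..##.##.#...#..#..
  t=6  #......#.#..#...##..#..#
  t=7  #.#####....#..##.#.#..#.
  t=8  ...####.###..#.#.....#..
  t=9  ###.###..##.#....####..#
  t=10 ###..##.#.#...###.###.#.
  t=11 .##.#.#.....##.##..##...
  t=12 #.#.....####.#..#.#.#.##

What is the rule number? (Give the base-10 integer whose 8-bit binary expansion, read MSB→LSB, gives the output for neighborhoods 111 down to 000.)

  ### -> #   bit 7 = 1  t=0,i=10
  ##. -> #   bit 6 = 1  t=0,i=2
  #.# -> .   bit 5 = 0  t=0,i=0
  #.. -> .   bit 4 = 0  t=0,i=3
  .## -> .   bit 3 = 0  t=0,i=1
  .#. -> .   bit 2 = 0  t=0,i=5
  ..# -> #   bit 1 = 1  t=0,i=4
  ... -> #   bit 0 = 1  t=0,i=7
  bits 11000011 = 195

195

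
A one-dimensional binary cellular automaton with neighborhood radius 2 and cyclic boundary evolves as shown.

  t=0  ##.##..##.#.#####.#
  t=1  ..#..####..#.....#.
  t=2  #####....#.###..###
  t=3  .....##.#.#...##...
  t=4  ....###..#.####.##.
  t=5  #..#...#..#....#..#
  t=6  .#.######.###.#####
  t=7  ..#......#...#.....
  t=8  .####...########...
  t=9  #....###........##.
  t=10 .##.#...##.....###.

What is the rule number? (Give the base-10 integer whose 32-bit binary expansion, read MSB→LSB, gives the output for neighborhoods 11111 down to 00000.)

  ##### -> .   bit 31 = 0  t=0,i=14
  ####. -> .   bit 30 = 0  t=0,i=15
  ###.# -> .   bit 29 = 0  t=0,i=1
  ###.. -> .   bit 28 = 0  t=1,i=8
  ##.## -> #   bit 27 = 1  t=0,i=2
  ##.#. -> .   bit 26 = 0  t=0,i=9
  ##..# -> #   bit 25 = 1  t=0,i=5
  ##... -> #   bit 24 = 1  t=2,i=5
  #.### -> .   bit 23 = 0  t=0,i=12
  #.##. -> .   bit 22 = 0  t=0,i=3
  #.#.# -> .   bit 21 = 0  t=0,i=10
  #.#.. -> .   bit 20 = 0  t=3,i=10
  #..## -> #   bit 19 = 1  t=0,i=6
  #..#. -> .   bit 18 = 0  t=1,i=10
  #...# -> #   bit 17 = 1  t=1,i=0
  #.... -> #   bit 16 = 1  t=1,i=13
  .#### -> .   bit 15 = 0  t=0,i=13
  .###. -> .   bit 14 = 0  t=0,i=0
  .##.# -> #   bit 13 = 1  t=0,i=8
  .##.. -> .   bit 12 = 0  t=0,i=4
  .#.## -> #   bit 11 = 1  t=0,i=11
  .#.#. -> #   bit 10 = 1  t=3,i=9
  .#..# -> #   bit 9 = 1  t=1,i=3
  .#... -> #   bit 8 = 1  t=1,i=12
  ..### -> .   bit 7 = 0  t=1,i=5
  ..##. -> #   bit 6 = 1  t=0,i=7
  ..#.# -> .   bit 5 = 0  t=2,i=9
  ..#.. -> #   bit 4 = 1  t=1,i=2
  ...## -> #   bit 3 = 1  t=3,i=4
  ...#. -> #   bit 2 = 1  t=1,i=1
  ....# -> .   bit 1 = 0  t=1,i=15
  ..... -> .   bit 0 = 0  t=1,i=14
  bits 00001011000010110010111101011100 = 185282396

185282396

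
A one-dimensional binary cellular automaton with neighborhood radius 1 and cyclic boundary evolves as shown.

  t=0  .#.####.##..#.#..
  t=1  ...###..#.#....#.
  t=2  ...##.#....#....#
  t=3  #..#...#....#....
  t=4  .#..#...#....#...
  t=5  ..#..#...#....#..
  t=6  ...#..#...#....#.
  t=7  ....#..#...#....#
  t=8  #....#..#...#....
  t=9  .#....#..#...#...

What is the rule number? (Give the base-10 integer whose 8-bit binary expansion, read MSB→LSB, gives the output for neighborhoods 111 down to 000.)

152

  ### -> #   bit 7 = 1  t=0,i=4
  ##. -> .   bit 6 = 0  t=0,i=6
  #.# -> .   bit 5 = 0  t=0,i=2
  #.. -> #   bit 4 = 1  t=0,i=10
  .## -> #   bit 3 = 1  t=0,i=3
  .#. -> .   bit 2 = 0  t=0,i=1
  ..# -> .   bit 1 = 0  t=0,i=0
  ... -> .   bit 0 = 0  t=0,i=16
  bits 10011000 = 152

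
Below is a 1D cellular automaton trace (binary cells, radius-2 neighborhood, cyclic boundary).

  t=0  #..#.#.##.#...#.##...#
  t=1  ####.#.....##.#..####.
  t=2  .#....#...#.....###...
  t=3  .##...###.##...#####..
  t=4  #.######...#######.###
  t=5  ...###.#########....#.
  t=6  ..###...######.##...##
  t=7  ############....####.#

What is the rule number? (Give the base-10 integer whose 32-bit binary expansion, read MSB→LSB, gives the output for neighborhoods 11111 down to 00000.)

  nb #####: next=#  (t=3,i=17, bit31=1)
  nb ####.: next=.  (t=1,i=2, bit30=0)
  nb ###.#: next=.  (t=1,i=3, bit29=0)
  nb ###..: next=#  (t=2,i=18, bit28=1)
  nb ##.##: next=.  (t=1,i=21, bit27=0)
  nb ##.#.: next=.  (t=0,i=9, bit26=0)
  nb ##..#: next=#  (t=0,i=1, bit25=1)
  nb ##...: next=#  (t=0,i=18, bit24=1)
  nb #.###: next=.  (t=1,i=0, bit23=0)
  nb #.##.: next=.  (t=0,i=7, bit22=0)
  nb #.#.#: next=#  (t=0,i=5, bit21=1)
  nb #.#..: next=.  (t=0,i=10, bit20=0)
  nb #..##: next=#  (t=1,i=16, bit19=1)
  nb #..#.: next=#  (t=0,i=2, bit18=1)
  nb #...#: next=#  (t=0,i=12, bit17=1)
  nb #....: next=.  (t=1,i=7, bit16=0)
  nb .####: next=#  (t=1,i=1, bit15=1)
  nb .###.: next=#  (t=2,i=17, bit14=1)
  nb .##.#: next=.  (t=0,i=8, bit13=0)
  nb .##..: next=#  (t=0,i=0, bit12=1)
  nb .#.##: next=.  (t=0,i=6, bit11=0)
  nb .#.#.: next=.  (t=0,i=4, bit10=0)
  nb .#..#: next=.  (t=1,i=15, bit9=0)
  nb .#...: next=#  (t=0,i=11, bit8=1)
  nb ..###: next=#  (t=1,i=17, bit7=1)
  nb ..##.: next=.  (t=0,i=21, bit6=0)
  nb ..#.#: next=#  (t=0,i=3, bit5=1)
  nb ..#..: next=#  (t=2,i=1, bit4=1)
  nb ...##: next=#  (t=0,i=20, bit3=1)
  nb ...#.: next=.  (t=0,i=13, bit2=0)
  nb ....#: next=.  (t=1,i=9, bit1=0)
  nb .....: next=.  (t=1,i=8, bit0=0)
  bits 10010011001011101101000110111000 = 2469319096

2469319096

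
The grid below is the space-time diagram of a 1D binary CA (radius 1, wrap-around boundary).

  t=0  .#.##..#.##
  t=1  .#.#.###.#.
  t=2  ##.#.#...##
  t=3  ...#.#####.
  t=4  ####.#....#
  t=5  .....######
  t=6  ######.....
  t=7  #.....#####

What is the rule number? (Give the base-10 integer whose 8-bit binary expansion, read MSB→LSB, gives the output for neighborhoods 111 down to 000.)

  ###|.  b7=0 t=1,i=6
  ##.|.  b6=0 t=0,i=4
  #.#|.  b5=0 t=0,i=0
  #..|#  b4=1 t=0,i=5
  .##|#  b3=1 t=0,i=3
  .#.|#  b2=1 t=0,i=1
  ..#|#  b1=1 t=0,i=6
  ...|#  b0=1 t=2,i=7
  bits 00011111 = 31

31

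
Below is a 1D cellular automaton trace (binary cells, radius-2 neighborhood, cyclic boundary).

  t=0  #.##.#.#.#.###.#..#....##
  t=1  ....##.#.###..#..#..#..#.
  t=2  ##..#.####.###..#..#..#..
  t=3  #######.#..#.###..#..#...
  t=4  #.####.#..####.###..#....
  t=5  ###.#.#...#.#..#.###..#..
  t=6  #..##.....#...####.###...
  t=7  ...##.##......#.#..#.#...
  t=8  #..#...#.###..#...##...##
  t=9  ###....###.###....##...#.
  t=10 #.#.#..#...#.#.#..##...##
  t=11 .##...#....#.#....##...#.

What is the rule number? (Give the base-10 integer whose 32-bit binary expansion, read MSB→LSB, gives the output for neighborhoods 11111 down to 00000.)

  #####|#  b31=1 t=3,i=2
  ####.|#  b30=1 t=2,i=8
  ###.#|.  b29=0 t=0,i=0
  ###..|#  b28=1 t=1,i=11
  ##.##|.  b27=0 t=0,i=1
  ##.#.|#  b26=1 t=0,i=4
  ##..#|#  b25=1 t=1,i=12
  ##...|.  b24=0 t=6,i=5
  #.###|#  b23=1 t=0,i=11
  #.##.|.  b22=0 t=0,i=2
  #.#.#|#  b21=1 t=0,i=5
  #.#..|.  b20=0 t=0,i=15
  #..##|.  b19=0 t=2,i=24
  #..#.|#  b18=1 t=0,i=17
  #...#|.  b17=0 t=3,i=23
  #....|#  b16=1 t=0,i=20
  .####|.  b15=0 t=2,i=7
  .###.|.  b14=0 t=0,i=12
  .##.#|.  b13=0 t=0,i=3
  .##..|#  b12=1 t=2,i=1
  .#.##|#  b11=1 t=0,i=10
  .#.#.|.  b10=0 t=0,i=6
  .#..#|.  b9=0 t=0,i=16
  .#...|.  b8=0 t=0,i=19
  ..###|#  b7=1 t=0,i=23
  ..##.|#  b6=1 t=1,i=4
  ..#.#|#  b5=1 t=2,i=4
  ..#..|.  b4=0 t=0,i=18
  ...##|.  b3=0 t=0,i=22
  ...#.|.  b2=0 t=4,i=24
  ....#|.  b1=0 t=0,i=21
  .....|#  b0=1 t=1,i=1
  bits 11010110101001010001100011100001 = 3601144033

3601144033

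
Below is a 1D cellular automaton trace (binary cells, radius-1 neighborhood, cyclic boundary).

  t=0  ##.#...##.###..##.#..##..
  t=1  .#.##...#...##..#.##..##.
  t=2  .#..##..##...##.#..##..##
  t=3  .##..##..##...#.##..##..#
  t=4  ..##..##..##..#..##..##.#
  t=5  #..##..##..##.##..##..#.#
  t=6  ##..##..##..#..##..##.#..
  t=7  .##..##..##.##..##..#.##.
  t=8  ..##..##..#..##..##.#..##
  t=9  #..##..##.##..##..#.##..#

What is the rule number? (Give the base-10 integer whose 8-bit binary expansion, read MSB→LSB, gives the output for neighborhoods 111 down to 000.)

  ###|.  b7=0 t=0,i=11
  ##.|#  b6=1 t=0,i=1
  #.#|.  b5=0 t=0,i=2
  #..|#  b4=1 t=0,i=4
  .##|.  b3=0 t=0,i=0
  .#.|#  b2=1 t=0,i=3
  ..#|.  b1=0 t=0,i=6
  ...|.  b0=0 t=0,i=5
  bits 01010100 = 84

84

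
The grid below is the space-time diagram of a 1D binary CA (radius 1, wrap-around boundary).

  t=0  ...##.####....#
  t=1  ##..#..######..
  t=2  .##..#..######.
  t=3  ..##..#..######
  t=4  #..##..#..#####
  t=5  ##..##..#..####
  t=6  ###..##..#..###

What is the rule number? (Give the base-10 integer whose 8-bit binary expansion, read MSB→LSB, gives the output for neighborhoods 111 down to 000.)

  [7] ### => #  t=0,i=7
  [6] ##. => #  t=0,i=4
  [5] #.# => .  t=0,i=5
  [4] #.. => #  t=0,i=0
  [3] .## => .  t=0,i=3
  [2] .#. => .  t=0,i=14
  [1] ..# => .  t=0,i=2
  [0] ... => #  t=0,i=1
  bits 11010001 = 209

209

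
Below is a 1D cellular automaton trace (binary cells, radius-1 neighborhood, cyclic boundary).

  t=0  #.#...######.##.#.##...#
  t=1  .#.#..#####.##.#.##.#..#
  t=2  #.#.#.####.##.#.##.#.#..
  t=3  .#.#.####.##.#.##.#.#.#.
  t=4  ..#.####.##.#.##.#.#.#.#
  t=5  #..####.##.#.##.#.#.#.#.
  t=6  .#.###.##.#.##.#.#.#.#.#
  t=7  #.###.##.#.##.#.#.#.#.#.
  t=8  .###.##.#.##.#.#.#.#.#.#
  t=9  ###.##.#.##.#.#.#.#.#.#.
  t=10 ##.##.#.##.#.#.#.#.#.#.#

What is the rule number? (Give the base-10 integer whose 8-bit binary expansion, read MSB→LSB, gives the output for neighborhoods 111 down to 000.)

  nb ###: next=#  (t=0,i=7, bit7=1)
  nb ##.: next=.  (t=0,i=0, bit6=0)
  nb #.#: next=#  (t=0,i=1, bit5=1)
  nb #..: next=#  (t=0,i=3, bit4=1)
  nb .##: next=#  (t=0,i=6, bit3=1)
  nb .#.: next=.  (t=0,i=2, bit2=0)
  nb ..#: next=.  (t=0,i=5, bit1=0)
  nb ...: next=.  (t=0,i=4, bit0=0)
  bits 10111000 = 184

184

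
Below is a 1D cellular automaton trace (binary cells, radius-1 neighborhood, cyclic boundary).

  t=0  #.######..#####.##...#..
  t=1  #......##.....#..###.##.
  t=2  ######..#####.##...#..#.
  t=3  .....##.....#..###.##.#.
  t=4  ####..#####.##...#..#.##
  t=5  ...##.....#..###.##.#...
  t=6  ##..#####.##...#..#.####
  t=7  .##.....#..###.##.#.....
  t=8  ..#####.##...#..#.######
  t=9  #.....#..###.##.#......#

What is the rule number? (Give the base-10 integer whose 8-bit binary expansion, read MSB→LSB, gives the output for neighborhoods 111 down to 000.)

85

  ###|.  b7=0 t=0,i=3
  ##.|#  b6=1 t=0,i=7
  #.#|.  b5=0 t=0,i=1
  #..|#  b4=1 t=0,i=8
  .##|.  b3=0 t=0,i=2
  .#.|#  b2=1 t=0,i=0
  ..#|.  b1=0 t=0,i=9
  ...|#  b0=1 t=0,i=19
  bits 01010101 = 85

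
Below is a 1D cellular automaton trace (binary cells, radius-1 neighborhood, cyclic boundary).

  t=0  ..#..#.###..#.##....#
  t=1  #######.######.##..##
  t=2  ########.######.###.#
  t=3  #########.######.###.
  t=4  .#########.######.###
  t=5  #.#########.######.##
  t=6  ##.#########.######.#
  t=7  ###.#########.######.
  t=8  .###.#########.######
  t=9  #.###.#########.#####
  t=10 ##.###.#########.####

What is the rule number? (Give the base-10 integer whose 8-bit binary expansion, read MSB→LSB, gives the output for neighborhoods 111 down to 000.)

  [7] ### => #  t=0,i=8
  [6] ##. => #  t=0,i=9
  [5] #.# => #  t=0,i=6
  [4] #.. => #  t=0,i=0
  [3] .## => .  t=0,i=7
  [2] .#. => #  t=0,i=2
  [1] ..# => #  t=0,i=1
  [0] ... => .  t=0,i=17
  bits 11110110 = 246

246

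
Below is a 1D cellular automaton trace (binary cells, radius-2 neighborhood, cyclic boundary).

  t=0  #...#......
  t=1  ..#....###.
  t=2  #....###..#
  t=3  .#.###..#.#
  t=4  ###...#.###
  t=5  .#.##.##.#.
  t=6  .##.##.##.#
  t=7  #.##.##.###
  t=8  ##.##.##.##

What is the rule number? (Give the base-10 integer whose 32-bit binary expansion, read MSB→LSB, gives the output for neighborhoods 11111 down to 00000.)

1864543979

  [31] ##### => .  t=4,i=0
  [30] ####. => #  t=4,i=1
  [29] ###.# => #  t=7,i=0
  [28] ###.. => .  t=1,i=9
  [27] ##.## => #  t=5,i=5
  [26] ##.#. => #  t=5,i=8
  [25] ##..# => #  t=2,i=8
  [24] ##... => #  t=1,i=10
  [23] #.### => .  t=3,i=3
  [22] #.##. => .  t=5,i=3
  [21] #.#.# => #  t=3,i=1
  [20] #.#.. => .  t=5,i=9
  [19] #..## => .  t=2,i=9
  [18] #..#. => .  t=3,i=7
  [17] #...# => #  t=0,i=2
  [16] #.... => .  t=0,i=6
  [15] .#### => #  t=4,i=9
  [14] .###. => .  t=1,i=8
  [13] .##.# => #  t=5,i=4
  [12] .##.. => .  t=2,i=0
  [11] .#.## => #  t=3,i=2
  [10] .#.#. => #  t=3,i=0
  [9] .#..# => #  t=5,i=10
  [8] .#... => .  t=0,i=1
  [7] ..### => #  t=1,i=7
  [6] ..##. => #  t=2,i=10
  [5] ..#.# => #  t=3,i=8
  [4] ..#.. => .  t=0,i=0
  [3] ...## => #  t=1,i=6
  [2] ...#. => .  t=0,i=3
  [1] ....# => #  t=0,i=9
  [0] ..... => #  t=0,i=7
  bits 01101111001000101010111011101011 = 1864543979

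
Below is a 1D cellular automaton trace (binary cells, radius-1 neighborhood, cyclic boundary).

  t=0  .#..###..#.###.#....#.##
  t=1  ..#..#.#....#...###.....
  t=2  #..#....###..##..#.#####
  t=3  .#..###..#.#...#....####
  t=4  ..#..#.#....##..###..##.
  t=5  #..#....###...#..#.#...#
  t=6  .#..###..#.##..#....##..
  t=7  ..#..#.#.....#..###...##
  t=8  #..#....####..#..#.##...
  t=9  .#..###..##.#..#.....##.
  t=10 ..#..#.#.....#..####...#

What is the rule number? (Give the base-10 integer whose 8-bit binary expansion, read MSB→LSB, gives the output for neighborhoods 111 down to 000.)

  ###|#  b7=1 t=0,i=5
  ##.|.  b6=0 t=0,i=6
  #.#|.  b5=0 t=0,i=0
  #..|#  b4=1 t=0,i=2
  .##|.  b3=0 t=0,i=4
  .#.|.  b2=0 t=0,i=1
  ..#|.  b1=0 t=0,i=3
  ...|#  b0=1 t=0,i=17
  bits 10010001 = 145

145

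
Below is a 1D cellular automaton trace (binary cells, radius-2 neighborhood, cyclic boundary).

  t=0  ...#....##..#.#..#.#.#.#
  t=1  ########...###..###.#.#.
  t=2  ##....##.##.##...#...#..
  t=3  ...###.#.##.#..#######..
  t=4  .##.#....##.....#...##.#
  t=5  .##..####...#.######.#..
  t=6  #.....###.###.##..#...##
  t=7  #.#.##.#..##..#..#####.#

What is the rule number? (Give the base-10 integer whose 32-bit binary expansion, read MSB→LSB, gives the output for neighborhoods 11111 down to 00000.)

  nb #####: next=.  (t=1,i=2, bit31=0)
  nb ####.: next=#  (t=1,i=6, bit30=1)
  nb ###.#: next=.  (t=1,i=18, bit29=0)
  nb ###..: next=#  (t=1,i=7, bit28=1)
  nb ##.##: next=.  (t=2,i=8, bit27=0)
  nb ##.#.: next=.  (t=1,i=19, bit26=0)
  nb ##..#: next=.  (t=0,i=10, bit25=0)
  nb ##...: next=.  (t=1,i=8, bit24=0)
  nb #.###: next=#  (t=1,i=0, bit23=1)
  nb #.##.: next=#  (t=2,i=9, bit22=1)
  nb #.#.#: next=.  (t=0,i=19, bit21=0)
  nb #.#..: next=.  (t=0,i=14, bit20=0)
  nb #..##: next=.  (t=1,i=15, bit19=0)
  nb #..#.: next=#  (t=0,i=11, bit18=1)
  nb #...#: next=#  (t=0,i=1, bit17=1)
  nb #....: next=#  (t=0,i=5, bit16=1)
  nb .####: next=#  (t=1,i=1, bit15=1)
  nb .###.: next=#  (t=1,i=12, bit14=1)
  nb .##.#: next=#  (t=2,i=7, bit13=1)
  nb .##..: next=.  (t=0,i=9, bit12=0)
  nb .#.##: next=.  (t=1,i=23, bit11=0)
  nb .#.#.: next=#  (t=0,i=13, bit10=1)
  nb .#..#: next=.  (t=0,i=15, bit9=0)
  nb .#...: next=#  (t=0,i=0, bit8=1)
  nb ..###: next=.  (t=1,i=11, bit7=0)
  nb ..##.: next=.  (t=0,i=8, bit6=0)
  nb ..#.#: next=#  (t=0,i=12, bit5=1)
  nb ..#..: next=#  (t=0,i=3, bit4=1)
  nb ...##: next=#  (t=0,i=7, bit3=1)
  nb ...#.: next=#  (t=0,i=2, bit2=1)
  nb ....#: next=#  (t=0,i=6, bit1=1)
  nb .....: next=.  (t=3,i=0, bit0=0)
  bits 01010000110001111110010100111110 = 1355277630

1355277630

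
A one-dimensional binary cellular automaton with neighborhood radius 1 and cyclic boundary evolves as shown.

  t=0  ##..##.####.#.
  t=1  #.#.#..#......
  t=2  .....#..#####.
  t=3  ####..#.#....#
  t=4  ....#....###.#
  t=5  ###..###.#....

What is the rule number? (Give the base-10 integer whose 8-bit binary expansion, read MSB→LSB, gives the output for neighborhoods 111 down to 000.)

25

  [7] ### => .  t=0,i=8
  [6] ##. => .  t=0,i=1
  [5] #.# => .  t=0,i=6
  [4] #.. => #  t=0,i=2
  [3] .## => #  t=0,i=0
  [2] .#. => .  t=0,i=12
  [1] ..# => .  t=0,i=3
  [0] ... => #  t=1,i=9
  bits 00011001 = 25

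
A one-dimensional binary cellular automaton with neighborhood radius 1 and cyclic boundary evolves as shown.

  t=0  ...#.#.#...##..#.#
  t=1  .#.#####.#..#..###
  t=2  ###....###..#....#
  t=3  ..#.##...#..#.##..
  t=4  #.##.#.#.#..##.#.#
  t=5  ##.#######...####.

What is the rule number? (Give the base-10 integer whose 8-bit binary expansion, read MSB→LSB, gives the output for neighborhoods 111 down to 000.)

101

  ###|.  b7=0 t=1,i=4
  ##.|#  b6=1 t=0,i=12
  #.#|#  b5=1 t=0,i=4
  #..|.  b4=0 t=0,i=0
  .##|.  b3=0 t=0,i=11
  .#.|#  b2=1 t=0,i=3
  ..#|.  b1=0 t=0,i=2
  ...|#  b0=1 t=0,i=1
  bits 01100101 = 101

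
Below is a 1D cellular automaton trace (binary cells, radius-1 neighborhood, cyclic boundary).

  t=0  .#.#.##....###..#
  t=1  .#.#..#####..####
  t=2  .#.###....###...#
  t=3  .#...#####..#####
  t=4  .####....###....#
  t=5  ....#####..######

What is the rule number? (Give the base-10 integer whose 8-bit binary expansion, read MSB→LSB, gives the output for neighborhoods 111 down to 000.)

  ###|.  b7=0 t=0,i=12
  ##.|#  b6=1 t=0,i=6
  #.#|.  b5=0 t=0,i=0
  #..|#  b4=1 t=0,i=7
  .##|.  b3=0 t=0,i=5
  .#.|#  b2=1 t=0,i=1
  ..#|#  b1=1 t=0,i=10
  ...|#  b0=1 t=0,i=8
  bits 01010111 = 87

87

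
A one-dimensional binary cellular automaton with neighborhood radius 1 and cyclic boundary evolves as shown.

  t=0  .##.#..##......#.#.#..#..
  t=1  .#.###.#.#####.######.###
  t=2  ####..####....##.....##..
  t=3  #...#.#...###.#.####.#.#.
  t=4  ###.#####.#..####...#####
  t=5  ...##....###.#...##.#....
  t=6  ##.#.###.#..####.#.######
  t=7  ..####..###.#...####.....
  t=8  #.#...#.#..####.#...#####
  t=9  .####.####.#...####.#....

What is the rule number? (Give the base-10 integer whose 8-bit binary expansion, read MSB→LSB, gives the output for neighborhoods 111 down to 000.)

61

  nb ###: next=.  (t=1,i=4, bit7=0)
  nb ##.: next=.  (t=0,i=2, bit6=0)
  nb #.#: next=#  (t=0,i=3, bit5=1)
  nb #..: next=#  (t=0,i=5, bit4=1)
  nb .##: next=#  (t=0,i=1, bit3=1)
  nb .#.: next=#  (t=0,i=4, bit2=1)
  nb ..#: next=.  (t=0,i=0, bit1=0)
  nb ...: next=#  (t=0,i=10, bit0=1)
  bits 00111101 = 61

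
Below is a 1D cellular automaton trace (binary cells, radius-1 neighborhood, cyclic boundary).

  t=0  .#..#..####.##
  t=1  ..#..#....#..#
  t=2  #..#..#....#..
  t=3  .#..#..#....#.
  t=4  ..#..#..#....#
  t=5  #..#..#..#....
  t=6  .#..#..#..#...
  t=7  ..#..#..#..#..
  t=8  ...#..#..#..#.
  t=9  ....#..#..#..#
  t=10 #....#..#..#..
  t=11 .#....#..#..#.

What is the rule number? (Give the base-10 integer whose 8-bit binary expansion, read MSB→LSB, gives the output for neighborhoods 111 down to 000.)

  ### -> .   bit 7 = 0  t=0,i=8
  ##. -> #   bit 6 = 1  t=0,i=10
  #.# -> .   bit 5 = 0  t=0,i=0
  #.. -> #   bit 4 = 1  t=0,i=2
  .## -> .   bit 3 = 0  t=0,i=7
  .#. -> .   bit 2 = 0  t=0,i=1
  ..# -> .   bit 1 = 0  t=0,i=3
  ... -> .   bit 0 = 0  t=1,i=7
  bits 01010000 = 80

80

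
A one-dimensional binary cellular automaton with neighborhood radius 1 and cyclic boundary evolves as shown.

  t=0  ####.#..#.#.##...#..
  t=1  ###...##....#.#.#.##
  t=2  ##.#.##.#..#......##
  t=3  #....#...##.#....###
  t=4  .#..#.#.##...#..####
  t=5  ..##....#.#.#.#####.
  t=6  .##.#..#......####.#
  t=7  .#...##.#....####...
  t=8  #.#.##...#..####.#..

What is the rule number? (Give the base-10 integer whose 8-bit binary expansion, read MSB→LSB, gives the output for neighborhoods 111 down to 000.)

154

  ###|#  b7=1 t=0,i=1
  ##.|.  b6=0 t=0,i=3
  #.#|.  b5=0 t=0,i=4
  #..|#  b4=1 t=0,i=6
  .##|#  b3=1 t=0,i=0
  .#.|.  b2=0 t=0,i=5
  ..#|#  b1=1 t=0,i=7
  ...|.  b0=0 t=0,i=15
  bits 10011010 = 154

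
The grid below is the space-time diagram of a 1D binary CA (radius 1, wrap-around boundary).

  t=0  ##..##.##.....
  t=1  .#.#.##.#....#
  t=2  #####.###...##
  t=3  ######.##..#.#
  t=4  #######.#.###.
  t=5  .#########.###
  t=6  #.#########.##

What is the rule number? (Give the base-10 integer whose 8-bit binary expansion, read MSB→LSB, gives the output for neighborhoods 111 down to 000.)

230

  nb ###: next=#  (t=2,i=0, bit7=1)
  nb ##.: next=#  (t=0,i=1, bit6=1)
  nb #.#: next=#  (t=0,i=6, bit5=1)
  nb #..: next=.  (t=0,i=2, bit4=0)
  nb .##: next=.  (t=0,i=0, bit3=0)
  nb .#.: next=#  (t=1,i=1, bit2=1)
  nb ..#: next=#  (t=0,i=3, bit1=1)
  nb ...: next=.  (t=0,i=10, bit0=0)
  bits 11100110 = 230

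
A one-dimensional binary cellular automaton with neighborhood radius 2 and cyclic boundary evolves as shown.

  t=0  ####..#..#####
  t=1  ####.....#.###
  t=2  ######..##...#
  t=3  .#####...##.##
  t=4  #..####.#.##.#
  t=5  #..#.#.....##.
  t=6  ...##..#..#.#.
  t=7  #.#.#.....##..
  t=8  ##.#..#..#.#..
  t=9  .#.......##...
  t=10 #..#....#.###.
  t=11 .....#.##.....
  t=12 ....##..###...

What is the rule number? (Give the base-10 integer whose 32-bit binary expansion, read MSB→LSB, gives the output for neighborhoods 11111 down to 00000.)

3640734892

  [31] ##### => #  t=0,i=0
  [30] ####. => #  t=0,i=2
  [29] ###.# => .  t=4,i=6
  [28] ###.. => #  t=0,i=3
  [27] ##.## => #  t=3,i=0
  [26] ##.#. => .  t=4,i=7
  [25] ##..# => .  t=0,i=4
  [24] ##... => #  t=1,i=4
  [23] #.### => .  t=1,i=11
  [22] #.##. => .  t=3,i=12
  [21] #.#.# => .  t=4,i=8
  [20] #.#.. => .  t=5,i=0
  [19] #..## => .  t=0,i=8
  [18] #..#. => .  t=0,i=5
  [17] #...# => .  t=2,i=11
  [16] #.... => #  t=1,i=5
  [15] .#### => .  t=0,i=10
  [14] .###. => .  t=10,i=11
  [13] .##.# => #  t=3,i=10
  [12] .##.. => #  t=2,i=9
  [11] .#.## => .  t=1,i=10
  [10] .#.#. => #  t=5,i=4
  [9] .#..# => .  t=0,i=7
  [8] .#... => .  t=5,i=6
  [7] ..### => #  t=0,i=9
  [6] ..##. => .  t=2,i=8
  [5] ..#.# => #  t=1,i=9
  [4] ..#.. => .  t=0,i=6
  [3] ...## => #  t=2,i=12
  [2] ...#. => #  t=1,i=8
  [1] ....# => .  t=1,i=7
  [0] ..... => .  t=1,i=6
  bits 11011001000000010011010010101100 = 3640734892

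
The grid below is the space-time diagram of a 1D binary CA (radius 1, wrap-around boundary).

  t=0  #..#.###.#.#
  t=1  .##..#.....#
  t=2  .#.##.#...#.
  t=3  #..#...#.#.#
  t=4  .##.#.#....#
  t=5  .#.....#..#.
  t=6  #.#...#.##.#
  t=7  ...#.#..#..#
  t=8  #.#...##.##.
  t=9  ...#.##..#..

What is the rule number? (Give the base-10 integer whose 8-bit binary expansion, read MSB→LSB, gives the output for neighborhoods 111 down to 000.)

  ### -> .   bit 7 = 0  t=0,i=6
  ##. -> .   bit 6 = 0  t=0,i=0
  #.# -> .   bit 5 = 0  t=0,i=4
  #.. -> #   bit 4 = 1  t=0,i=1
  .## -> #   bit 3 = 1  t=0,i=5
  .#. -> .   bit 2 = 0  t=0,i=3
  ..# -> #   bit 1 = 1  t=0,i=2
  ... -> .   bit 0 = 0  t=1,i=7
  bits 00011010 = 26

26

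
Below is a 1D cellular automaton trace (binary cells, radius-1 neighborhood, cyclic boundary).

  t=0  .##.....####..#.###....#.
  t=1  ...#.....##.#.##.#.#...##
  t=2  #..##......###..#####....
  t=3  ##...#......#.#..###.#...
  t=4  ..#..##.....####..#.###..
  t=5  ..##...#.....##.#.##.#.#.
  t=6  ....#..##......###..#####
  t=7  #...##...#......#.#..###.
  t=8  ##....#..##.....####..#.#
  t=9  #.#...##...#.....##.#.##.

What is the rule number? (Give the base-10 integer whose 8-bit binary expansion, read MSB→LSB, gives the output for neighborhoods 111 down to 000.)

180

  ###|#  b7=1 t=0,i=9
  ##.|.  b6=0 t=0,i=2
  #.#|#  b5=1 t=0,i=15
  #..|#  b4=1 t=0,i=3
  .##|.  b3=0 t=0,i=1
  .#.|#  b2=1 t=0,i=14
  ..#|.  b1=0 t=0,i=0
  ...|.  b0=0 t=0,i=4
  bits 10110100 = 180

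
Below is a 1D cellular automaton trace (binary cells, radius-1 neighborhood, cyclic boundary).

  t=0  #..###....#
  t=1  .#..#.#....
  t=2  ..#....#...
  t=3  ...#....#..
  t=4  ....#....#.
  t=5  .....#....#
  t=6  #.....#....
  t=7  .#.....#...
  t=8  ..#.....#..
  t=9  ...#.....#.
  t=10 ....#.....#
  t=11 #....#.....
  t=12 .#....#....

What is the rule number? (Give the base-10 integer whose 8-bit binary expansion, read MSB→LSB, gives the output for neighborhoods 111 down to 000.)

144

  [7] ### => #  t=0,i=4
  [6] ##. => .  t=0,i=0
  [5] #.# => .  t=1,i=5
  [4] #.. => #  t=0,i=1
  [3] .## => .  t=0,i=3
  [2] .#. => .  t=1,i=1
  [1] ..# => .  t=0,i=2
  [0] ... => .  t=0,i=7
  bits 10010000 = 144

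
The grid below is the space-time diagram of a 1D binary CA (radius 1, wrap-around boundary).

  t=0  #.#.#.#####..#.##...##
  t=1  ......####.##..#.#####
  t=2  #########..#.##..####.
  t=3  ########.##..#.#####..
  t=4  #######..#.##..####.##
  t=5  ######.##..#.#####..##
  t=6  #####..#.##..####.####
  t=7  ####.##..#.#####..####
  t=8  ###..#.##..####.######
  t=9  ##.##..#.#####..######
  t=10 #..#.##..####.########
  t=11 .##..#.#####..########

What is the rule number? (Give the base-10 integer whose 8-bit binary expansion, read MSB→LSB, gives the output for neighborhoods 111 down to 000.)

155

  ### -> #   bit 7 = 1  t=0,i=7
  ##. -> .   bit 6 = 0  t=0,i=0
  #.# -> .   bit 5 = 0  t=0,i=1
  #.. -> #   bit 4 = 1  t=0,i=11
  .## -> #   bit 3 = 1  t=0,i=6
  .#. -> .   bit 2 = 0  t=0,i=2
  ..# -> #   bit 1 = 1  t=0,i=12
  ... -> #   bit 0 = 1  t=0,i=18
  bits 10011011 = 155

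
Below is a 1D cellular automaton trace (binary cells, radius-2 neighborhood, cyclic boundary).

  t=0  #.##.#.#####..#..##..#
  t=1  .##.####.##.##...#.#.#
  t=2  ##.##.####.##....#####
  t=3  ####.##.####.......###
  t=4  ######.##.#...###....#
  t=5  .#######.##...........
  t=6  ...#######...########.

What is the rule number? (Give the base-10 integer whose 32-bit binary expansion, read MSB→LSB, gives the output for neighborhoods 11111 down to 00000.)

  nb #####: next=#  (t=0,i=9, bit31=1)
  nb ####.: next=#  (t=0,i=10, bit30=1)
  nb ###.#: next=#  (t=1,i=7, bit29=1)
  nb ###..: next=.  (t=0,i=11, bit28=0)
  nb ##.##: next=#  (t=0,i=1, bit27=1)
  nb ##.#.: next=#  (t=0,i=4, bit26=1)
  nb ##..#: next=#  (t=0,i=12, bit25=1)
  nb ##...: next=.  (t=1,i=14, bit24=0)
  nb #.###: next=#  (t=0,i=7, bit23=1)
  nb #.##.: next=#  (t=0,i=2, bit22=1)
  nb #.#.#: next=#  (t=0,i=5, bit21=1)
  nb #.#..: next=#  (t=4,i=10, bit20=1)
  nb #..##: next=.  (t=0,i=16, bit19=0)
  nb #..#.: next=#  (t=0,i=13, bit18=1)
  nb #...#: next=.  (t=1,i=15, bit17=0)
  nb #....: next=.  (t=2,i=14, bit16=0)
  nb .####: next=.  (t=0,i=8, bit15=0)
  nb .###.: next=.  (t=4,i=15, bit14=0)
  nb .##.#: next=.  (t=0,i=0, bit13=0)
  nb .##..: next=.  (t=0,i=18, bit12=0)
  nb .#.##: next=#  (t=0,i=6, bit11=1)
  nb .#.#.: next=#  (t=1,i=18, bit10=1)
  nb .#..#: next=.  (t=0,i=15, bit9=0)
  nb .#...: next=.  (t=4,i=11, bit8=0)
  nb ..###: next=.  (t=2,i=17, bit7=0)
  nb ..##.: next=#  (t=0,i=17, bit6=1)
  nb ..#.#: next=#  (t=1,i=17, bit5=1)
  nb ..#..: next=.  (t=0,i=14, bit4=0)
  nb ...##: next=.  (t=2,i=16, bit3=0)
  nb ...#.: next=.  (t=1,i=16, bit2=0)
  nb ....#: next=.  (t=2,i=15, bit1=0)
  nb .....: next=#  (t=3,i=14, bit0=1)
  bits 11101110111101000000110001100001 = 4008971361

4008971361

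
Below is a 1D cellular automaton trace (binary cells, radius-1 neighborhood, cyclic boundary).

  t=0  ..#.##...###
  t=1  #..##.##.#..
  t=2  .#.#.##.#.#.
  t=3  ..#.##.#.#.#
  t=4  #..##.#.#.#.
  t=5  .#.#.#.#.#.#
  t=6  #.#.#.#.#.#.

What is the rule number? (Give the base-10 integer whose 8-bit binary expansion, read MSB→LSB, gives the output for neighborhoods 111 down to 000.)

  [7] ### => .  t=0,i=10
  [6] ##. => .  t=0,i=5
  [5] #.# => #  t=0,i=3
  [4] #.. => #  t=0,i=0
  [3] .## => #  t=0,i=4
  [2] .#. => .  t=0,i=2
  [1] ..# => .  t=0,i=1
  [0] ... => #  t=0,i=7
  bits 00111001 = 57

57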